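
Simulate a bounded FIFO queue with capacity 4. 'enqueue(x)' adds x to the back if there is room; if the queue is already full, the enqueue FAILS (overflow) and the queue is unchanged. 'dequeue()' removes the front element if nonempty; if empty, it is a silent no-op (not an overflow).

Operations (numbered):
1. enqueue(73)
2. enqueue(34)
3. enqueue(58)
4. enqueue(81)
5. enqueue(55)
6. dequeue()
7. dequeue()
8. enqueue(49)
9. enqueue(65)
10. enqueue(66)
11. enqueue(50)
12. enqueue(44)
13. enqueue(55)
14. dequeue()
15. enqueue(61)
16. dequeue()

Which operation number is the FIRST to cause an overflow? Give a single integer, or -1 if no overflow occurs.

Answer: 5

Derivation:
1. enqueue(73): size=1
2. enqueue(34): size=2
3. enqueue(58): size=3
4. enqueue(81): size=4
5. enqueue(55): size=4=cap → OVERFLOW (fail)
6. dequeue(): size=3
7. dequeue(): size=2
8. enqueue(49): size=3
9. enqueue(65): size=4
10. enqueue(66): size=4=cap → OVERFLOW (fail)
11. enqueue(50): size=4=cap → OVERFLOW (fail)
12. enqueue(44): size=4=cap → OVERFLOW (fail)
13. enqueue(55): size=4=cap → OVERFLOW (fail)
14. dequeue(): size=3
15. enqueue(61): size=4
16. dequeue(): size=3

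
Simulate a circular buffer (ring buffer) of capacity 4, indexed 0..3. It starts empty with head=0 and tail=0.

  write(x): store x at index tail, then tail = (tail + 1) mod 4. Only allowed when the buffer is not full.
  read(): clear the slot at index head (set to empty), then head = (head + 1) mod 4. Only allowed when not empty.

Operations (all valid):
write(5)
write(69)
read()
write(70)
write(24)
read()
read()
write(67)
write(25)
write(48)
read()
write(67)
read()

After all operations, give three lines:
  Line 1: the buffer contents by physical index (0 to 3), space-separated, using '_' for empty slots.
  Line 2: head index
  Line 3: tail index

Answer: _ 25 48 67
1
0

Derivation:
write(5): buf=[5 _ _ _], head=0, tail=1, size=1
write(69): buf=[5 69 _ _], head=0, tail=2, size=2
read(): buf=[_ 69 _ _], head=1, tail=2, size=1
write(70): buf=[_ 69 70 _], head=1, tail=3, size=2
write(24): buf=[_ 69 70 24], head=1, tail=0, size=3
read(): buf=[_ _ 70 24], head=2, tail=0, size=2
read(): buf=[_ _ _ 24], head=3, tail=0, size=1
write(67): buf=[67 _ _ 24], head=3, tail=1, size=2
write(25): buf=[67 25 _ 24], head=3, tail=2, size=3
write(48): buf=[67 25 48 24], head=3, tail=3, size=4
read(): buf=[67 25 48 _], head=0, tail=3, size=3
write(67): buf=[67 25 48 67], head=0, tail=0, size=4
read(): buf=[_ 25 48 67], head=1, tail=0, size=3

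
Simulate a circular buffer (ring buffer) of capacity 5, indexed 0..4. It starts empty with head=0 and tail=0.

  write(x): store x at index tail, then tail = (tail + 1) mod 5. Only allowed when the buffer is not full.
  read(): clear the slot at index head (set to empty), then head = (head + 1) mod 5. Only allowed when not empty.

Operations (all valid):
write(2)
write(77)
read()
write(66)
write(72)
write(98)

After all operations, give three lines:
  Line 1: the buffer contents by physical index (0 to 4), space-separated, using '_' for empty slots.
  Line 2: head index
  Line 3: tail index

write(2): buf=[2 _ _ _ _], head=0, tail=1, size=1
write(77): buf=[2 77 _ _ _], head=0, tail=2, size=2
read(): buf=[_ 77 _ _ _], head=1, tail=2, size=1
write(66): buf=[_ 77 66 _ _], head=1, tail=3, size=2
write(72): buf=[_ 77 66 72 _], head=1, tail=4, size=3
write(98): buf=[_ 77 66 72 98], head=1, tail=0, size=4

Answer: _ 77 66 72 98
1
0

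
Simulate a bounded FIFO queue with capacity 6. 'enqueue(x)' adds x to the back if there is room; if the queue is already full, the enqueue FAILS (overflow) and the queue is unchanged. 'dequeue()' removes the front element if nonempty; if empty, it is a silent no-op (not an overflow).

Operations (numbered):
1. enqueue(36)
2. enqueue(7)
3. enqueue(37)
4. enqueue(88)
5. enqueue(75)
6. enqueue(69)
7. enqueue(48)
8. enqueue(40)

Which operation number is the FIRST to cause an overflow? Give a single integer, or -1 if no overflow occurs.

1. enqueue(36): size=1
2. enqueue(7): size=2
3. enqueue(37): size=3
4. enqueue(88): size=4
5. enqueue(75): size=5
6. enqueue(69): size=6
7. enqueue(48): size=6=cap → OVERFLOW (fail)
8. enqueue(40): size=6=cap → OVERFLOW (fail)

Answer: 7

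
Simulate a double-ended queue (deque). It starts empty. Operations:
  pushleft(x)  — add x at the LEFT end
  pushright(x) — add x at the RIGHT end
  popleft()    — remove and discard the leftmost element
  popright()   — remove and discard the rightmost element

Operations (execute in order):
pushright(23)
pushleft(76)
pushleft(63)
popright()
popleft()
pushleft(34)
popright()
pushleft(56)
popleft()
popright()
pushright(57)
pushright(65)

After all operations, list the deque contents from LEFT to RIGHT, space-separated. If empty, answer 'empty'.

pushright(23): [23]
pushleft(76): [76, 23]
pushleft(63): [63, 76, 23]
popright(): [63, 76]
popleft(): [76]
pushleft(34): [34, 76]
popright(): [34]
pushleft(56): [56, 34]
popleft(): [34]
popright(): []
pushright(57): [57]
pushright(65): [57, 65]

Answer: 57 65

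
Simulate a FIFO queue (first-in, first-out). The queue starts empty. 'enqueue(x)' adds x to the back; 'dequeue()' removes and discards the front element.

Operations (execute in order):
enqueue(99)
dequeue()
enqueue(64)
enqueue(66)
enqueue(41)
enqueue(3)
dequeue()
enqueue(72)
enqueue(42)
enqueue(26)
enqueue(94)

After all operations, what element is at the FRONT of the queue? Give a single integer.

enqueue(99): queue = [99]
dequeue(): queue = []
enqueue(64): queue = [64]
enqueue(66): queue = [64, 66]
enqueue(41): queue = [64, 66, 41]
enqueue(3): queue = [64, 66, 41, 3]
dequeue(): queue = [66, 41, 3]
enqueue(72): queue = [66, 41, 3, 72]
enqueue(42): queue = [66, 41, 3, 72, 42]
enqueue(26): queue = [66, 41, 3, 72, 42, 26]
enqueue(94): queue = [66, 41, 3, 72, 42, 26, 94]

Answer: 66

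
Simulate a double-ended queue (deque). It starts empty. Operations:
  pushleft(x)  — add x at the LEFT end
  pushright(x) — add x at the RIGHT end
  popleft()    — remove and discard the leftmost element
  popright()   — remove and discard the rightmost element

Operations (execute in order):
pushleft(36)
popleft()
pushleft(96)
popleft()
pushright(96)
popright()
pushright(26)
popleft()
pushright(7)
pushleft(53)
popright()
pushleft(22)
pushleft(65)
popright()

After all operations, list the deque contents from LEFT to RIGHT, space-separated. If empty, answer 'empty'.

Answer: 65 22

Derivation:
pushleft(36): [36]
popleft(): []
pushleft(96): [96]
popleft(): []
pushright(96): [96]
popright(): []
pushright(26): [26]
popleft(): []
pushright(7): [7]
pushleft(53): [53, 7]
popright(): [53]
pushleft(22): [22, 53]
pushleft(65): [65, 22, 53]
popright(): [65, 22]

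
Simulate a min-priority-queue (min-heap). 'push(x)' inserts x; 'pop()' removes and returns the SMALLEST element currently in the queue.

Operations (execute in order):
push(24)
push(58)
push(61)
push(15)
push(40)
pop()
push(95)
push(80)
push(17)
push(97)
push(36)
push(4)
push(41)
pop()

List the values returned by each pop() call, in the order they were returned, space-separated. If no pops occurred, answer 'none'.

Answer: 15 4

Derivation:
push(24): heap contents = [24]
push(58): heap contents = [24, 58]
push(61): heap contents = [24, 58, 61]
push(15): heap contents = [15, 24, 58, 61]
push(40): heap contents = [15, 24, 40, 58, 61]
pop() → 15: heap contents = [24, 40, 58, 61]
push(95): heap contents = [24, 40, 58, 61, 95]
push(80): heap contents = [24, 40, 58, 61, 80, 95]
push(17): heap contents = [17, 24, 40, 58, 61, 80, 95]
push(97): heap contents = [17, 24, 40, 58, 61, 80, 95, 97]
push(36): heap contents = [17, 24, 36, 40, 58, 61, 80, 95, 97]
push(4): heap contents = [4, 17, 24, 36, 40, 58, 61, 80, 95, 97]
push(41): heap contents = [4, 17, 24, 36, 40, 41, 58, 61, 80, 95, 97]
pop() → 4: heap contents = [17, 24, 36, 40, 41, 58, 61, 80, 95, 97]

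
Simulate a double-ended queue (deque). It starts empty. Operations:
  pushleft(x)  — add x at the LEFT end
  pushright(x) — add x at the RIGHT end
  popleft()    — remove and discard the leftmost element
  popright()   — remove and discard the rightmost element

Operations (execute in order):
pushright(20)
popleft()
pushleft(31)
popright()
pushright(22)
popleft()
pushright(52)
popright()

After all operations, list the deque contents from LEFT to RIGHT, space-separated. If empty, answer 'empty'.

pushright(20): [20]
popleft(): []
pushleft(31): [31]
popright(): []
pushright(22): [22]
popleft(): []
pushright(52): [52]
popright(): []

Answer: empty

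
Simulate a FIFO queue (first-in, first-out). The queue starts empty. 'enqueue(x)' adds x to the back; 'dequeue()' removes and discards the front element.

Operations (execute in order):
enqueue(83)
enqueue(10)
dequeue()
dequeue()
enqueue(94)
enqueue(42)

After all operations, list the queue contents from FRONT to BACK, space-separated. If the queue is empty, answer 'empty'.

enqueue(83): [83]
enqueue(10): [83, 10]
dequeue(): [10]
dequeue(): []
enqueue(94): [94]
enqueue(42): [94, 42]

Answer: 94 42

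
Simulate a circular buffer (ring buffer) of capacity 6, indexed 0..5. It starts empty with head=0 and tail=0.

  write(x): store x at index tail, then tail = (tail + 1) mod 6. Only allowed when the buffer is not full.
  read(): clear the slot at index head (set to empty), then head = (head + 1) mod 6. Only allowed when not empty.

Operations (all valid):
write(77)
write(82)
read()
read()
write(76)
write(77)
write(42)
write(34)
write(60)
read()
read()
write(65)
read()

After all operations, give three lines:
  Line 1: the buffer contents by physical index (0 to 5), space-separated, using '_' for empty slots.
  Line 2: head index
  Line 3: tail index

Answer: 60 65 _ _ _ 34
5
2

Derivation:
write(77): buf=[77 _ _ _ _ _], head=0, tail=1, size=1
write(82): buf=[77 82 _ _ _ _], head=0, tail=2, size=2
read(): buf=[_ 82 _ _ _ _], head=1, tail=2, size=1
read(): buf=[_ _ _ _ _ _], head=2, tail=2, size=0
write(76): buf=[_ _ 76 _ _ _], head=2, tail=3, size=1
write(77): buf=[_ _ 76 77 _ _], head=2, tail=4, size=2
write(42): buf=[_ _ 76 77 42 _], head=2, tail=5, size=3
write(34): buf=[_ _ 76 77 42 34], head=2, tail=0, size=4
write(60): buf=[60 _ 76 77 42 34], head=2, tail=1, size=5
read(): buf=[60 _ _ 77 42 34], head=3, tail=1, size=4
read(): buf=[60 _ _ _ 42 34], head=4, tail=1, size=3
write(65): buf=[60 65 _ _ 42 34], head=4, tail=2, size=4
read(): buf=[60 65 _ _ _ 34], head=5, tail=2, size=3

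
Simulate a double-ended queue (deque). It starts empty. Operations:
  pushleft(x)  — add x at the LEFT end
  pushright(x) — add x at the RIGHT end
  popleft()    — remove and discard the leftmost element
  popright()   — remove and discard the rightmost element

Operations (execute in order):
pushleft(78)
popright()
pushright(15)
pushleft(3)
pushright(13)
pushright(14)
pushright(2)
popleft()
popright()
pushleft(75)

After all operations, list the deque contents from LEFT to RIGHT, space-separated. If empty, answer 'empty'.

pushleft(78): [78]
popright(): []
pushright(15): [15]
pushleft(3): [3, 15]
pushright(13): [3, 15, 13]
pushright(14): [3, 15, 13, 14]
pushright(2): [3, 15, 13, 14, 2]
popleft(): [15, 13, 14, 2]
popright(): [15, 13, 14]
pushleft(75): [75, 15, 13, 14]

Answer: 75 15 13 14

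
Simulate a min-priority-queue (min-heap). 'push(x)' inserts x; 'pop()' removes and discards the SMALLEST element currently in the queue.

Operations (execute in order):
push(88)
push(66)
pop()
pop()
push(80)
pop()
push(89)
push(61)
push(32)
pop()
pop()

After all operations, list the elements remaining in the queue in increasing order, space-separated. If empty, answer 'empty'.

Answer: 89

Derivation:
push(88): heap contents = [88]
push(66): heap contents = [66, 88]
pop() → 66: heap contents = [88]
pop() → 88: heap contents = []
push(80): heap contents = [80]
pop() → 80: heap contents = []
push(89): heap contents = [89]
push(61): heap contents = [61, 89]
push(32): heap contents = [32, 61, 89]
pop() → 32: heap contents = [61, 89]
pop() → 61: heap contents = [89]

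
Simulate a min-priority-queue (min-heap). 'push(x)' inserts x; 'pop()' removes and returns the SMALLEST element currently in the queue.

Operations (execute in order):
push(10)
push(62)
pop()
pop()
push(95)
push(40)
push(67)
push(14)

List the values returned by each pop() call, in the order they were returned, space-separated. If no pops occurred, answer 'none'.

push(10): heap contents = [10]
push(62): heap contents = [10, 62]
pop() → 10: heap contents = [62]
pop() → 62: heap contents = []
push(95): heap contents = [95]
push(40): heap contents = [40, 95]
push(67): heap contents = [40, 67, 95]
push(14): heap contents = [14, 40, 67, 95]

Answer: 10 62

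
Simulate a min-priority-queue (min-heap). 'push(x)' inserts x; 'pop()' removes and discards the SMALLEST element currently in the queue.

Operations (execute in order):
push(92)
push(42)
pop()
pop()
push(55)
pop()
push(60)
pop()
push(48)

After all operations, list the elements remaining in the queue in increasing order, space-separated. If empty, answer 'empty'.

push(92): heap contents = [92]
push(42): heap contents = [42, 92]
pop() → 42: heap contents = [92]
pop() → 92: heap contents = []
push(55): heap contents = [55]
pop() → 55: heap contents = []
push(60): heap contents = [60]
pop() → 60: heap contents = []
push(48): heap contents = [48]

Answer: 48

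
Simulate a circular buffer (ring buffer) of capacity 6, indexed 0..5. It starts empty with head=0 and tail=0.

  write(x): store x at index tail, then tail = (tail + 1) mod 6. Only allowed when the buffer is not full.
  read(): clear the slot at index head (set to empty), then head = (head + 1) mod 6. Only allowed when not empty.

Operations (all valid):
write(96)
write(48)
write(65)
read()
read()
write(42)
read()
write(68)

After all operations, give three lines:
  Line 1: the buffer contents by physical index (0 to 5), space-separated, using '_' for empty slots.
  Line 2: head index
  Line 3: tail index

write(96): buf=[96 _ _ _ _ _], head=0, tail=1, size=1
write(48): buf=[96 48 _ _ _ _], head=0, tail=2, size=2
write(65): buf=[96 48 65 _ _ _], head=0, tail=3, size=3
read(): buf=[_ 48 65 _ _ _], head=1, tail=3, size=2
read(): buf=[_ _ 65 _ _ _], head=2, tail=3, size=1
write(42): buf=[_ _ 65 42 _ _], head=2, tail=4, size=2
read(): buf=[_ _ _ 42 _ _], head=3, tail=4, size=1
write(68): buf=[_ _ _ 42 68 _], head=3, tail=5, size=2

Answer: _ _ _ 42 68 _
3
5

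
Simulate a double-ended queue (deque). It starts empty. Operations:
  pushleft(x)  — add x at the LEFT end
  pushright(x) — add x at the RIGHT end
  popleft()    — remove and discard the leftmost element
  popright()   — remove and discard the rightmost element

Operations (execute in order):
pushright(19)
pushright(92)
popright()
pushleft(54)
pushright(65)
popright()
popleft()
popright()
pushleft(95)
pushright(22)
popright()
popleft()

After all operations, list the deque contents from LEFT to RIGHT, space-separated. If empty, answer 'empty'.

Answer: empty

Derivation:
pushright(19): [19]
pushright(92): [19, 92]
popright(): [19]
pushleft(54): [54, 19]
pushright(65): [54, 19, 65]
popright(): [54, 19]
popleft(): [19]
popright(): []
pushleft(95): [95]
pushright(22): [95, 22]
popright(): [95]
popleft(): []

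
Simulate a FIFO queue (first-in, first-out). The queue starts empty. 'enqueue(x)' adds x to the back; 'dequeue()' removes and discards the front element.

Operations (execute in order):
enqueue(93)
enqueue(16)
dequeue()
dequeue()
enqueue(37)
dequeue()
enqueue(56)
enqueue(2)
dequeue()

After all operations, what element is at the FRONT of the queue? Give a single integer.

Answer: 2

Derivation:
enqueue(93): queue = [93]
enqueue(16): queue = [93, 16]
dequeue(): queue = [16]
dequeue(): queue = []
enqueue(37): queue = [37]
dequeue(): queue = []
enqueue(56): queue = [56]
enqueue(2): queue = [56, 2]
dequeue(): queue = [2]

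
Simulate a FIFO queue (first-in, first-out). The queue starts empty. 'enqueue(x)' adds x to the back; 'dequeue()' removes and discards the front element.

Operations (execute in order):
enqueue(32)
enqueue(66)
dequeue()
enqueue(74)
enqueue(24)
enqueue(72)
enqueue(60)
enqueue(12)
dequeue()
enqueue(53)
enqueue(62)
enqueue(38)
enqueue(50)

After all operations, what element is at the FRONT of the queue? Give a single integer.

enqueue(32): queue = [32]
enqueue(66): queue = [32, 66]
dequeue(): queue = [66]
enqueue(74): queue = [66, 74]
enqueue(24): queue = [66, 74, 24]
enqueue(72): queue = [66, 74, 24, 72]
enqueue(60): queue = [66, 74, 24, 72, 60]
enqueue(12): queue = [66, 74, 24, 72, 60, 12]
dequeue(): queue = [74, 24, 72, 60, 12]
enqueue(53): queue = [74, 24, 72, 60, 12, 53]
enqueue(62): queue = [74, 24, 72, 60, 12, 53, 62]
enqueue(38): queue = [74, 24, 72, 60, 12, 53, 62, 38]
enqueue(50): queue = [74, 24, 72, 60, 12, 53, 62, 38, 50]

Answer: 74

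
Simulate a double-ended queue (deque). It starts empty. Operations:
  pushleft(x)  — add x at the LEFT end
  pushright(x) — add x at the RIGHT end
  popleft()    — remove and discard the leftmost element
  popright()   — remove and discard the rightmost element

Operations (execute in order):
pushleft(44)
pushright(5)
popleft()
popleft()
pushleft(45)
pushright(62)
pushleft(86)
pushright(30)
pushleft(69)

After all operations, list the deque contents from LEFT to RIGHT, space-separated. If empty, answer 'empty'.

pushleft(44): [44]
pushright(5): [44, 5]
popleft(): [5]
popleft(): []
pushleft(45): [45]
pushright(62): [45, 62]
pushleft(86): [86, 45, 62]
pushright(30): [86, 45, 62, 30]
pushleft(69): [69, 86, 45, 62, 30]

Answer: 69 86 45 62 30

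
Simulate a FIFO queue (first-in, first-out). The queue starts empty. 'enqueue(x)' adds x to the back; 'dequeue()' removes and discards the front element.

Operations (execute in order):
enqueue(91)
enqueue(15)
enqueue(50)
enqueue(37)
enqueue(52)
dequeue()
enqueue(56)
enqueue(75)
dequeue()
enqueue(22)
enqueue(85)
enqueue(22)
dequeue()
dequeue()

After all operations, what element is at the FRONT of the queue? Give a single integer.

enqueue(91): queue = [91]
enqueue(15): queue = [91, 15]
enqueue(50): queue = [91, 15, 50]
enqueue(37): queue = [91, 15, 50, 37]
enqueue(52): queue = [91, 15, 50, 37, 52]
dequeue(): queue = [15, 50, 37, 52]
enqueue(56): queue = [15, 50, 37, 52, 56]
enqueue(75): queue = [15, 50, 37, 52, 56, 75]
dequeue(): queue = [50, 37, 52, 56, 75]
enqueue(22): queue = [50, 37, 52, 56, 75, 22]
enqueue(85): queue = [50, 37, 52, 56, 75, 22, 85]
enqueue(22): queue = [50, 37, 52, 56, 75, 22, 85, 22]
dequeue(): queue = [37, 52, 56, 75, 22, 85, 22]
dequeue(): queue = [52, 56, 75, 22, 85, 22]

Answer: 52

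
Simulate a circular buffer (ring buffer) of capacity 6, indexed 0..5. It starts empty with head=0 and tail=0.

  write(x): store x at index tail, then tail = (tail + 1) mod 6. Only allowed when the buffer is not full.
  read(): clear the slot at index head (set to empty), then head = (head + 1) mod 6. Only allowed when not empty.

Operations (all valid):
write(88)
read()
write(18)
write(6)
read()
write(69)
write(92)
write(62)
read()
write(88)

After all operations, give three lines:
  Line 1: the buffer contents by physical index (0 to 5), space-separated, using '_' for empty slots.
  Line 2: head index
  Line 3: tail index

write(88): buf=[88 _ _ _ _ _], head=0, tail=1, size=1
read(): buf=[_ _ _ _ _ _], head=1, tail=1, size=0
write(18): buf=[_ 18 _ _ _ _], head=1, tail=2, size=1
write(6): buf=[_ 18 6 _ _ _], head=1, tail=3, size=2
read(): buf=[_ _ 6 _ _ _], head=2, tail=3, size=1
write(69): buf=[_ _ 6 69 _ _], head=2, tail=4, size=2
write(92): buf=[_ _ 6 69 92 _], head=2, tail=5, size=3
write(62): buf=[_ _ 6 69 92 62], head=2, tail=0, size=4
read(): buf=[_ _ _ 69 92 62], head=3, tail=0, size=3
write(88): buf=[88 _ _ 69 92 62], head=3, tail=1, size=4

Answer: 88 _ _ 69 92 62
3
1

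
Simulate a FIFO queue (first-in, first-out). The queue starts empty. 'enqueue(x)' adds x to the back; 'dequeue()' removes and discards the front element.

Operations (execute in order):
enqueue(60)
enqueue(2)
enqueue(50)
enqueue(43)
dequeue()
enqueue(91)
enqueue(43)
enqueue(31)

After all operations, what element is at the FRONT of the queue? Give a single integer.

Answer: 2

Derivation:
enqueue(60): queue = [60]
enqueue(2): queue = [60, 2]
enqueue(50): queue = [60, 2, 50]
enqueue(43): queue = [60, 2, 50, 43]
dequeue(): queue = [2, 50, 43]
enqueue(91): queue = [2, 50, 43, 91]
enqueue(43): queue = [2, 50, 43, 91, 43]
enqueue(31): queue = [2, 50, 43, 91, 43, 31]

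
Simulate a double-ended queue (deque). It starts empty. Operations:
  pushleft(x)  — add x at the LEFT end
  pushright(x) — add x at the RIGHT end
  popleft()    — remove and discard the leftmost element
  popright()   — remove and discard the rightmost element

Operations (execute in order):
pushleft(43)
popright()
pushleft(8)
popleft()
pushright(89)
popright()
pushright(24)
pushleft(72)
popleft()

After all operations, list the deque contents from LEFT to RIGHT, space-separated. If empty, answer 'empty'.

pushleft(43): [43]
popright(): []
pushleft(8): [8]
popleft(): []
pushright(89): [89]
popright(): []
pushright(24): [24]
pushleft(72): [72, 24]
popleft(): [24]

Answer: 24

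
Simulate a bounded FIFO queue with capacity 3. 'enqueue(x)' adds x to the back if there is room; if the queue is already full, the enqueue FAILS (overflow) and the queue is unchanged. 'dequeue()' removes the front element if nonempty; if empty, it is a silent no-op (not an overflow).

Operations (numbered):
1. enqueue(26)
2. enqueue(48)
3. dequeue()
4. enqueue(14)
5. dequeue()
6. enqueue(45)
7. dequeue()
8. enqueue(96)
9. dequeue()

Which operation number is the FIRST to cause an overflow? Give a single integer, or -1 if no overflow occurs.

1. enqueue(26): size=1
2. enqueue(48): size=2
3. dequeue(): size=1
4. enqueue(14): size=2
5. dequeue(): size=1
6. enqueue(45): size=2
7. dequeue(): size=1
8. enqueue(96): size=2
9. dequeue(): size=1

Answer: -1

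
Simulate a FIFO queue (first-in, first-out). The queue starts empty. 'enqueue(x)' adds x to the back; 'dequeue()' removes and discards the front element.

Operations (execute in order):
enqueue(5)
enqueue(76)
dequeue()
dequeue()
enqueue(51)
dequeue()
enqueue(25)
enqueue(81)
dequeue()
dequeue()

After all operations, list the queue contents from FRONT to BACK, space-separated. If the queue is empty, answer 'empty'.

Answer: empty

Derivation:
enqueue(5): [5]
enqueue(76): [5, 76]
dequeue(): [76]
dequeue(): []
enqueue(51): [51]
dequeue(): []
enqueue(25): [25]
enqueue(81): [25, 81]
dequeue(): [81]
dequeue(): []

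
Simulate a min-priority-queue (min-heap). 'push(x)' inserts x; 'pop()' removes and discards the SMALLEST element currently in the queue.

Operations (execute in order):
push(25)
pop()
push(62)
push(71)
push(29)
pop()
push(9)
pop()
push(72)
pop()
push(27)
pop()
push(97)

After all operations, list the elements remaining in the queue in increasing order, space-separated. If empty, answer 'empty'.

push(25): heap contents = [25]
pop() → 25: heap contents = []
push(62): heap contents = [62]
push(71): heap contents = [62, 71]
push(29): heap contents = [29, 62, 71]
pop() → 29: heap contents = [62, 71]
push(9): heap contents = [9, 62, 71]
pop() → 9: heap contents = [62, 71]
push(72): heap contents = [62, 71, 72]
pop() → 62: heap contents = [71, 72]
push(27): heap contents = [27, 71, 72]
pop() → 27: heap contents = [71, 72]
push(97): heap contents = [71, 72, 97]

Answer: 71 72 97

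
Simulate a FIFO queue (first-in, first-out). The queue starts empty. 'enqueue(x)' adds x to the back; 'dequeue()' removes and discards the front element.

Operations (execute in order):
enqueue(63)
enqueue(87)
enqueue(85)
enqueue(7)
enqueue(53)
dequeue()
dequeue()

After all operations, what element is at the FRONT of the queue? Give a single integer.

Answer: 85

Derivation:
enqueue(63): queue = [63]
enqueue(87): queue = [63, 87]
enqueue(85): queue = [63, 87, 85]
enqueue(7): queue = [63, 87, 85, 7]
enqueue(53): queue = [63, 87, 85, 7, 53]
dequeue(): queue = [87, 85, 7, 53]
dequeue(): queue = [85, 7, 53]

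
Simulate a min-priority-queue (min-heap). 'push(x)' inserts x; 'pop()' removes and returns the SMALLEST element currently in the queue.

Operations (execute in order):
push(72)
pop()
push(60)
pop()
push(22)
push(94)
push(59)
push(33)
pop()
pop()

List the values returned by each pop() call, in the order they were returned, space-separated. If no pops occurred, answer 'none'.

push(72): heap contents = [72]
pop() → 72: heap contents = []
push(60): heap contents = [60]
pop() → 60: heap contents = []
push(22): heap contents = [22]
push(94): heap contents = [22, 94]
push(59): heap contents = [22, 59, 94]
push(33): heap contents = [22, 33, 59, 94]
pop() → 22: heap contents = [33, 59, 94]
pop() → 33: heap contents = [59, 94]

Answer: 72 60 22 33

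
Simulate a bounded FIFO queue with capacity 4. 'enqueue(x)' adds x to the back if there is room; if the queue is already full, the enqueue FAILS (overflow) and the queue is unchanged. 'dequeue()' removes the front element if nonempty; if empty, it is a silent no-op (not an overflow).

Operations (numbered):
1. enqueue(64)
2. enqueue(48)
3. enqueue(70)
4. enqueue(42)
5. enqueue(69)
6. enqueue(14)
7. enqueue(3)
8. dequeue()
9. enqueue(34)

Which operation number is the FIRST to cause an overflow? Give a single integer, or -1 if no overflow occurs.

1. enqueue(64): size=1
2. enqueue(48): size=2
3. enqueue(70): size=3
4. enqueue(42): size=4
5. enqueue(69): size=4=cap → OVERFLOW (fail)
6. enqueue(14): size=4=cap → OVERFLOW (fail)
7. enqueue(3): size=4=cap → OVERFLOW (fail)
8. dequeue(): size=3
9. enqueue(34): size=4

Answer: 5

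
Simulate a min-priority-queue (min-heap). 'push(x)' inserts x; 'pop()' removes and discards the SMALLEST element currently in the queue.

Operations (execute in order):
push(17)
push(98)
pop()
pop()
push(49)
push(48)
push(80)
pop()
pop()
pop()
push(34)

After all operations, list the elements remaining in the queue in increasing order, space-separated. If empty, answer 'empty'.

push(17): heap contents = [17]
push(98): heap contents = [17, 98]
pop() → 17: heap contents = [98]
pop() → 98: heap contents = []
push(49): heap contents = [49]
push(48): heap contents = [48, 49]
push(80): heap contents = [48, 49, 80]
pop() → 48: heap contents = [49, 80]
pop() → 49: heap contents = [80]
pop() → 80: heap contents = []
push(34): heap contents = [34]

Answer: 34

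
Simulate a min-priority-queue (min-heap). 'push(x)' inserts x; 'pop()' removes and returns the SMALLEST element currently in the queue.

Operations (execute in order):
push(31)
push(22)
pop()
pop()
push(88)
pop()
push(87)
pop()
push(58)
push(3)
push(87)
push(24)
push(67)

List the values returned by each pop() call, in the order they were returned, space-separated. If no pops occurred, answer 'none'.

Answer: 22 31 88 87

Derivation:
push(31): heap contents = [31]
push(22): heap contents = [22, 31]
pop() → 22: heap contents = [31]
pop() → 31: heap contents = []
push(88): heap contents = [88]
pop() → 88: heap contents = []
push(87): heap contents = [87]
pop() → 87: heap contents = []
push(58): heap contents = [58]
push(3): heap contents = [3, 58]
push(87): heap contents = [3, 58, 87]
push(24): heap contents = [3, 24, 58, 87]
push(67): heap contents = [3, 24, 58, 67, 87]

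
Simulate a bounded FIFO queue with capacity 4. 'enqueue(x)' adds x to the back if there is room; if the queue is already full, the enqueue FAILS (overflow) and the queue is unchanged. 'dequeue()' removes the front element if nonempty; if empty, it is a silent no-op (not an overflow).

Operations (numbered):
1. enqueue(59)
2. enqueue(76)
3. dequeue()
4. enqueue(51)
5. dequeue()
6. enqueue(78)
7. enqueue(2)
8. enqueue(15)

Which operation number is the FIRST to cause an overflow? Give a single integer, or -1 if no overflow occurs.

1. enqueue(59): size=1
2. enqueue(76): size=2
3. dequeue(): size=1
4. enqueue(51): size=2
5. dequeue(): size=1
6. enqueue(78): size=2
7. enqueue(2): size=3
8. enqueue(15): size=4

Answer: -1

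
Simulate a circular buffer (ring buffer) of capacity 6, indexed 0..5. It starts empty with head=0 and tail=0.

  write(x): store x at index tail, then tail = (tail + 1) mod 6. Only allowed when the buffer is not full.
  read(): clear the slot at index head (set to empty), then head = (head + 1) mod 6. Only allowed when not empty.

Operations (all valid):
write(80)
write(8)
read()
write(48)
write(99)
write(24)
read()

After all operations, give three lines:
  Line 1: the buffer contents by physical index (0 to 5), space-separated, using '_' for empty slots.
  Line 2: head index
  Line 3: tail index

write(80): buf=[80 _ _ _ _ _], head=0, tail=1, size=1
write(8): buf=[80 8 _ _ _ _], head=0, tail=2, size=2
read(): buf=[_ 8 _ _ _ _], head=1, tail=2, size=1
write(48): buf=[_ 8 48 _ _ _], head=1, tail=3, size=2
write(99): buf=[_ 8 48 99 _ _], head=1, tail=4, size=3
write(24): buf=[_ 8 48 99 24 _], head=1, tail=5, size=4
read(): buf=[_ _ 48 99 24 _], head=2, tail=5, size=3

Answer: _ _ 48 99 24 _
2
5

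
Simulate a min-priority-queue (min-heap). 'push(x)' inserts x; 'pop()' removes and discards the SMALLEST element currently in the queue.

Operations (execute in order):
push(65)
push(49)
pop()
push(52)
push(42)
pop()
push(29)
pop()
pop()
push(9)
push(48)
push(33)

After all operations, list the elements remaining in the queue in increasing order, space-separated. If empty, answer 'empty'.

push(65): heap contents = [65]
push(49): heap contents = [49, 65]
pop() → 49: heap contents = [65]
push(52): heap contents = [52, 65]
push(42): heap contents = [42, 52, 65]
pop() → 42: heap contents = [52, 65]
push(29): heap contents = [29, 52, 65]
pop() → 29: heap contents = [52, 65]
pop() → 52: heap contents = [65]
push(9): heap contents = [9, 65]
push(48): heap contents = [9, 48, 65]
push(33): heap contents = [9, 33, 48, 65]

Answer: 9 33 48 65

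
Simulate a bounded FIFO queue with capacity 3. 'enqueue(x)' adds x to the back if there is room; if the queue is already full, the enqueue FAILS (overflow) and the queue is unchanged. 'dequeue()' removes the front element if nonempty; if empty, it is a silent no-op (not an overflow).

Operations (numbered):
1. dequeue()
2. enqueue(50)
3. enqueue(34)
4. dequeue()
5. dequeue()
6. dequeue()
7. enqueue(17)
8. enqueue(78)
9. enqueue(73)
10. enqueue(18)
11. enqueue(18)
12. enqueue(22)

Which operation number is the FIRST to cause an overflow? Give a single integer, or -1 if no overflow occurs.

1. dequeue(): empty, no-op, size=0
2. enqueue(50): size=1
3. enqueue(34): size=2
4. dequeue(): size=1
5. dequeue(): size=0
6. dequeue(): empty, no-op, size=0
7. enqueue(17): size=1
8. enqueue(78): size=2
9. enqueue(73): size=3
10. enqueue(18): size=3=cap → OVERFLOW (fail)
11. enqueue(18): size=3=cap → OVERFLOW (fail)
12. enqueue(22): size=3=cap → OVERFLOW (fail)

Answer: 10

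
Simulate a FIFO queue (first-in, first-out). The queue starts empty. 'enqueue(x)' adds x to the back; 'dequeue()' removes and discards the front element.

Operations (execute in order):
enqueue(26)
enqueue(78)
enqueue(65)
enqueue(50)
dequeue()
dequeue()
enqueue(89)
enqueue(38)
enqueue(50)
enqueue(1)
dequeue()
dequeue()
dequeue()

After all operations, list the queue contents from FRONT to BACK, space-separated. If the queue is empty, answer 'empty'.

Answer: 38 50 1

Derivation:
enqueue(26): [26]
enqueue(78): [26, 78]
enqueue(65): [26, 78, 65]
enqueue(50): [26, 78, 65, 50]
dequeue(): [78, 65, 50]
dequeue(): [65, 50]
enqueue(89): [65, 50, 89]
enqueue(38): [65, 50, 89, 38]
enqueue(50): [65, 50, 89, 38, 50]
enqueue(1): [65, 50, 89, 38, 50, 1]
dequeue(): [50, 89, 38, 50, 1]
dequeue(): [89, 38, 50, 1]
dequeue(): [38, 50, 1]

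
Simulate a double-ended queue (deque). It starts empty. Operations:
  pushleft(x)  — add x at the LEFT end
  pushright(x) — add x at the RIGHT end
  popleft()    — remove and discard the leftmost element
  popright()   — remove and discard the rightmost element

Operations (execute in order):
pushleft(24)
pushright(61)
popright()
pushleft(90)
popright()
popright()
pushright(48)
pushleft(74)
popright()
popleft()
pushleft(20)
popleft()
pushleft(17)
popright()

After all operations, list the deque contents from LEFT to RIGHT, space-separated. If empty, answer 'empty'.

pushleft(24): [24]
pushright(61): [24, 61]
popright(): [24]
pushleft(90): [90, 24]
popright(): [90]
popright(): []
pushright(48): [48]
pushleft(74): [74, 48]
popright(): [74]
popleft(): []
pushleft(20): [20]
popleft(): []
pushleft(17): [17]
popright(): []

Answer: empty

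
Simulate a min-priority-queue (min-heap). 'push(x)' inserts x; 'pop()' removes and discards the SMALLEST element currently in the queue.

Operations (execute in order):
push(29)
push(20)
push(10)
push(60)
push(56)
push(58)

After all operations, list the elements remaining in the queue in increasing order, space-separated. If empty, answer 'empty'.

Answer: 10 20 29 56 58 60

Derivation:
push(29): heap contents = [29]
push(20): heap contents = [20, 29]
push(10): heap contents = [10, 20, 29]
push(60): heap contents = [10, 20, 29, 60]
push(56): heap contents = [10, 20, 29, 56, 60]
push(58): heap contents = [10, 20, 29, 56, 58, 60]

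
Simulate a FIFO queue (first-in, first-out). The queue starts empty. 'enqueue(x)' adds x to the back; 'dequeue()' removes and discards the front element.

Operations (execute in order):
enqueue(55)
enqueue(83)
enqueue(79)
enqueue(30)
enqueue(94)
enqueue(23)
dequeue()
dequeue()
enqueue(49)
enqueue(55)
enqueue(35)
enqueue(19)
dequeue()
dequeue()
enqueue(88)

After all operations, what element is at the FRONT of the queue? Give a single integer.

Answer: 94

Derivation:
enqueue(55): queue = [55]
enqueue(83): queue = [55, 83]
enqueue(79): queue = [55, 83, 79]
enqueue(30): queue = [55, 83, 79, 30]
enqueue(94): queue = [55, 83, 79, 30, 94]
enqueue(23): queue = [55, 83, 79, 30, 94, 23]
dequeue(): queue = [83, 79, 30, 94, 23]
dequeue(): queue = [79, 30, 94, 23]
enqueue(49): queue = [79, 30, 94, 23, 49]
enqueue(55): queue = [79, 30, 94, 23, 49, 55]
enqueue(35): queue = [79, 30, 94, 23, 49, 55, 35]
enqueue(19): queue = [79, 30, 94, 23, 49, 55, 35, 19]
dequeue(): queue = [30, 94, 23, 49, 55, 35, 19]
dequeue(): queue = [94, 23, 49, 55, 35, 19]
enqueue(88): queue = [94, 23, 49, 55, 35, 19, 88]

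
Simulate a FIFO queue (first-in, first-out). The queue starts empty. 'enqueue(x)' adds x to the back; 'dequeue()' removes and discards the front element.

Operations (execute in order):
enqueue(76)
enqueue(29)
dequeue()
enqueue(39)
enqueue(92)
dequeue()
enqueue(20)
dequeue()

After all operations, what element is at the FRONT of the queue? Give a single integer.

Answer: 92

Derivation:
enqueue(76): queue = [76]
enqueue(29): queue = [76, 29]
dequeue(): queue = [29]
enqueue(39): queue = [29, 39]
enqueue(92): queue = [29, 39, 92]
dequeue(): queue = [39, 92]
enqueue(20): queue = [39, 92, 20]
dequeue(): queue = [92, 20]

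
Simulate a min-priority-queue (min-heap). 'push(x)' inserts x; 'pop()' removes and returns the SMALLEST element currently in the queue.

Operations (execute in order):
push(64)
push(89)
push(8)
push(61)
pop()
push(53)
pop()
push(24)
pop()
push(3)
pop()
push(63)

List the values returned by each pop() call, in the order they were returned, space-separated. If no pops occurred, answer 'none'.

push(64): heap contents = [64]
push(89): heap contents = [64, 89]
push(8): heap contents = [8, 64, 89]
push(61): heap contents = [8, 61, 64, 89]
pop() → 8: heap contents = [61, 64, 89]
push(53): heap contents = [53, 61, 64, 89]
pop() → 53: heap contents = [61, 64, 89]
push(24): heap contents = [24, 61, 64, 89]
pop() → 24: heap contents = [61, 64, 89]
push(3): heap contents = [3, 61, 64, 89]
pop() → 3: heap contents = [61, 64, 89]
push(63): heap contents = [61, 63, 64, 89]

Answer: 8 53 24 3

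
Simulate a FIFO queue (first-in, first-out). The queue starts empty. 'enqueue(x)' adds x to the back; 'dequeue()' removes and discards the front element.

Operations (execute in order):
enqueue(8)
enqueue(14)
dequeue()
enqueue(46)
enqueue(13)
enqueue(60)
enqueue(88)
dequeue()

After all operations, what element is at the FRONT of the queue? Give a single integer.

Answer: 46

Derivation:
enqueue(8): queue = [8]
enqueue(14): queue = [8, 14]
dequeue(): queue = [14]
enqueue(46): queue = [14, 46]
enqueue(13): queue = [14, 46, 13]
enqueue(60): queue = [14, 46, 13, 60]
enqueue(88): queue = [14, 46, 13, 60, 88]
dequeue(): queue = [46, 13, 60, 88]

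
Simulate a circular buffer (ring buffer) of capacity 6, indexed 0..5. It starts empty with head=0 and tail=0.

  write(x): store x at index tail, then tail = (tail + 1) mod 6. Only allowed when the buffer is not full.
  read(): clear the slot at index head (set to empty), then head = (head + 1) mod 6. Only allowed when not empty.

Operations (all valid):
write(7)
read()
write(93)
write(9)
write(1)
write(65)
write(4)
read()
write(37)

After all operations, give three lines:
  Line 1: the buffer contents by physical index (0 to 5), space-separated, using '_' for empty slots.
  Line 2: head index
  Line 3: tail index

write(7): buf=[7 _ _ _ _ _], head=0, tail=1, size=1
read(): buf=[_ _ _ _ _ _], head=1, tail=1, size=0
write(93): buf=[_ 93 _ _ _ _], head=1, tail=2, size=1
write(9): buf=[_ 93 9 _ _ _], head=1, tail=3, size=2
write(1): buf=[_ 93 9 1 _ _], head=1, tail=4, size=3
write(65): buf=[_ 93 9 1 65 _], head=1, tail=5, size=4
write(4): buf=[_ 93 9 1 65 4], head=1, tail=0, size=5
read(): buf=[_ _ 9 1 65 4], head=2, tail=0, size=4
write(37): buf=[37 _ 9 1 65 4], head=2, tail=1, size=5

Answer: 37 _ 9 1 65 4
2
1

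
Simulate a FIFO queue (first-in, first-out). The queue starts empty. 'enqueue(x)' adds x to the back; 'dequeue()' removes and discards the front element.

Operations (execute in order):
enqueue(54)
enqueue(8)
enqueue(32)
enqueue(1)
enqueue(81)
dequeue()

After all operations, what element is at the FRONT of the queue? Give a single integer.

Answer: 8

Derivation:
enqueue(54): queue = [54]
enqueue(8): queue = [54, 8]
enqueue(32): queue = [54, 8, 32]
enqueue(1): queue = [54, 8, 32, 1]
enqueue(81): queue = [54, 8, 32, 1, 81]
dequeue(): queue = [8, 32, 1, 81]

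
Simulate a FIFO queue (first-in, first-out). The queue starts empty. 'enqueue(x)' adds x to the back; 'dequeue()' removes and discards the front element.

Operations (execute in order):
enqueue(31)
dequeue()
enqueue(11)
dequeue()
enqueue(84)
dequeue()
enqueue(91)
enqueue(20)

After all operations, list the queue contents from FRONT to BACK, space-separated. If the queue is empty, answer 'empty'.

enqueue(31): [31]
dequeue(): []
enqueue(11): [11]
dequeue(): []
enqueue(84): [84]
dequeue(): []
enqueue(91): [91]
enqueue(20): [91, 20]

Answer: 91 20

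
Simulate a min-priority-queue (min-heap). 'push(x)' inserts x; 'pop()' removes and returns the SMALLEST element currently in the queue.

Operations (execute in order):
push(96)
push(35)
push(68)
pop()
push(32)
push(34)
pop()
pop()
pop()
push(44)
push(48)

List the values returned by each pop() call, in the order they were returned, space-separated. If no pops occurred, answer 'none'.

push(96): heap contents = [96]
push(35): heap contents = [35, 96]
push(68): heap contents = [35, 68, 96]
pop() → 35: heap contents = [68, 96]
push(32): heap contents = [32, 68, 96]
push(34): heap contents = [32, 34, 68, 96]
pop() → 32: heap contents = [34, 68, 96]
pop() → 34: heap contents = [68, 96]
pop() → 68: heap contents = [96]
push(44): heap contents = [44, 96]
push(48): heap contents = [44, 48, 96]

Answer: 35 32 34 68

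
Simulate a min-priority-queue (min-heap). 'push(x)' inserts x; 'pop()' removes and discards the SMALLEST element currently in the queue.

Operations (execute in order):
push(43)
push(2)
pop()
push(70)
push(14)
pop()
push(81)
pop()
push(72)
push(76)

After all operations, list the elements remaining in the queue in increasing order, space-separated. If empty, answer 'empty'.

Answer: 70 72 76 81

Derivation:
push(43): heap contents = [43]
push(2): heap contents = [2, 43]
pop() → 2: heap contents = [43]
push(70): heap contents = [43, 70]
push(14): heap contents = [14, 43, 70]
pop() → 14: heap contents = [43, 70]
push(81): heap contents = [43, 70, 81]
pop() → 43: heap contents = [70, 81]
push(72): heap contents = [70, 72, 81]
push(76): heap contents = [70, 72, 76, 81]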